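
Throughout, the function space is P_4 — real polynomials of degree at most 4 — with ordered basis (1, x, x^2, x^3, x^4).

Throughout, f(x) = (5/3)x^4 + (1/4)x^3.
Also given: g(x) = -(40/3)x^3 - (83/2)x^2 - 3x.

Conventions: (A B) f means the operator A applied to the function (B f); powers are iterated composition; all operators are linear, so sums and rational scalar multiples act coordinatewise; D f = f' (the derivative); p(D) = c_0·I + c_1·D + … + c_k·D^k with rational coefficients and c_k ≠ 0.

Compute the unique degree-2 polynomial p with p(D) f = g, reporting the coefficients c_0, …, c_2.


D^0 f = (5/3)x^4 + (1/4)x^3
D^1 f = (20/3)x^3 + (3/4)x^2
D^2 f = 20x^2 + (3/2)x
matching coefficients of g against c_0 f + c_1 Df + … from the top degree down determines the c_i
solution: c_0 = 0, c_1 = -2, c_2 = -2

p(D) = -2·D − 2·D^2, i.e. c_0 = 0, c_1 = -2, c_2 = -2


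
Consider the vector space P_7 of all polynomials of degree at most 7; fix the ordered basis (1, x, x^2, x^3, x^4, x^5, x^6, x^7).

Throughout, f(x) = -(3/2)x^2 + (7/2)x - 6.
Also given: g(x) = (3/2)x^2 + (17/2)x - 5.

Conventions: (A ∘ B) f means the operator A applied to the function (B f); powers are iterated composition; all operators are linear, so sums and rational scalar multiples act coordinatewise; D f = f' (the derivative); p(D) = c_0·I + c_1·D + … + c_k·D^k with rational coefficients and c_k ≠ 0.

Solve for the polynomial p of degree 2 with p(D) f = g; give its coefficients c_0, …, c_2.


D^0 f = -(3/2)x^2 + (7/2)x - 6
D^1 f = -3x + 7/2
D^2 f = -3
matching coefficients of g against c_0 f + c_1 Df + … from the top degree down determines the c_i
solution: c_0 = -1, c_1 = -4, c_2 = -1

p(D) = -I − 4·D − D^2, i.e. c_0 = -1, c_1 = -4, c_2 = -1


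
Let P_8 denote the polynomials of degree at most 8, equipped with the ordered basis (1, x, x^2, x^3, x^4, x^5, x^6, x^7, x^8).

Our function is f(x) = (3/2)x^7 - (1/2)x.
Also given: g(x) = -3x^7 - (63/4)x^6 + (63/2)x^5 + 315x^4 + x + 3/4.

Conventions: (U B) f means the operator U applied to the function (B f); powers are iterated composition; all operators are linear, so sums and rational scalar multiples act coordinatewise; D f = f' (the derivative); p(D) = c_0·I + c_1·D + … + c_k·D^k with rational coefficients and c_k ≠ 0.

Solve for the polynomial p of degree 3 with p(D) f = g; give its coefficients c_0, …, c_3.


D^0 f = (3/2)x^7 - (1/2)x
D^1 f = (21/2)x^6 - 1/2
D^2 f = 63x^5
D^3 f = 315x^4
matching coefficients of g against c_0 f + c_1 Df + … from the top degree down determines the c_i
solution: c_0 = -2, c_1 = -3/2, c_2 = 1/2, c_3 = 1

p(D) = -2·I − (3/2)·D + (1/2)·D^2 + D^3, i.e. c_0 = -2, c_1 = -3/2, c_2 = 1/2, c_3 = 1


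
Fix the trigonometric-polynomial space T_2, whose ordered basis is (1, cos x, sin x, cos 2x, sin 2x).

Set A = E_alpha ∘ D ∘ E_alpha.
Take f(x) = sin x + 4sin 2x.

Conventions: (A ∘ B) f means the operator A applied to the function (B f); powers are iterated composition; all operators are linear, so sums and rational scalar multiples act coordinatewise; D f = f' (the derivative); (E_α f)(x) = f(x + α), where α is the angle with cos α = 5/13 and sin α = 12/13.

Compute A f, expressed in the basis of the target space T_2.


E_alpha f = (12/13)cos x + (5/13)sin x + (480/169)cos 2x - (476/169)sin 2x
D E_alpha f = (5/13)cos x - (12/13)sin x - (952/169)cos 2x - (960/169)sin 2x
E_alpha D E_alpha f = -(119/169)cos x - (120/169)sin x - (1912/28561)cos 2x + (228480/28561)sin 2x

g(x) = -(119/169)cos x - (120/169)sin x - (1912/28561)cos 2x + (228480/28561)sin 2x


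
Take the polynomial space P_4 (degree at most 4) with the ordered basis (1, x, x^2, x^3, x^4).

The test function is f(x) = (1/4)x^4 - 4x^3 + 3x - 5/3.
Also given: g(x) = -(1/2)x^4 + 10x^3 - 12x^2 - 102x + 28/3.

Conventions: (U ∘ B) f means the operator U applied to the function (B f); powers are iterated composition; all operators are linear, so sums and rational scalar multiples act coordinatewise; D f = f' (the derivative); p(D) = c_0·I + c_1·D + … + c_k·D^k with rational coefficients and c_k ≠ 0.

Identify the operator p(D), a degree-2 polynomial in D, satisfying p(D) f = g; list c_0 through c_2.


D^0 f = (1/4)x^4 - 4x^3 + 3x - 5/3
D^1 f = x^3 - 12x^2 + 3
D^2 f = 3x^2 - 24x
matching coefficients of g against c_0 f + c_1 Df + … from the top degree down determines the c_i
solution: c_0 = -2, c_1 = 2, c_2 = 4

c_0 = -2, c_1 = 2, c_2 = 4


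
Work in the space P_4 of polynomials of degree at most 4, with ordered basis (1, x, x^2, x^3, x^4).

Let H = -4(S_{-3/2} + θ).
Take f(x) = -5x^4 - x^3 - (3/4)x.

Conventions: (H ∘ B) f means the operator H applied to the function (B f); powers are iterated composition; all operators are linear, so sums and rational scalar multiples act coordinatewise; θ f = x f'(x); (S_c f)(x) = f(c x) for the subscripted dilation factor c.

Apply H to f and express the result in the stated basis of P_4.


S_{-3/2} f = -(405/16)x^4 + (27/8)x^3 + (9/8)x
θ f = -20x^4 - 3x^3 - (3/4)x
(S_{-3/2} + θ) f = -(725/16)x^4 + (3/8)x^3 + (3/8)x
(-4(S_{-3/2} + θ)) f = (725/4)x^4 - (3/2)x^3 - (3/2)x

the image equals g(x) = (725/4)x^4 - (3/2)x^3 - (3/2)x


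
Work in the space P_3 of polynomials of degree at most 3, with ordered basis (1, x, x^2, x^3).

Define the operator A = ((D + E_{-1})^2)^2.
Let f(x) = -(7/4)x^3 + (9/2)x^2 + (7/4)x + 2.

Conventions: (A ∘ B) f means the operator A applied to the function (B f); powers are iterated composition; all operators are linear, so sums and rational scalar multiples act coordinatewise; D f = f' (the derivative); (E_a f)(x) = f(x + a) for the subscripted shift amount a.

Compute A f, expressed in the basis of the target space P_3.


the image equals g(x) = -(7/4)x^3 + (9/2)x^2 - (77/4)x + 27

D f = -(21/4)x^2 + 9x + 7/4
E_{-1} f = -(7/4)x^3 + (39/4)x^2 - (25/2)x + 13/2
(D + E_{-1}) f = -(7/4)x^3 + (9/2)x^2 - (7/2)x + 33/4
D (D + E_{-1}) f = -(21/4)x^2 + 9x - 7/2
E_{-1} (D + E_{-1}) f = -(7/4)x^3 + (39/4)x^2 - (71/4)x + 18
(D + E_{-1}) (D + E_{-1}) f = -(7/4)x^3 + (9/2)x^2 - (35/4)x + 29/2
D (D + E_{-1})^2 f = -(21/4)x^2 + 9x - 35/4
E_{-1} (D + E_{-1})^2 f = -(7/4)x^3 + (39/4)x^2 - 23x + 59/2
(D + E_{-1}) (D + E_{-1})^2 f = -(7/4)x^3 + (9/2)x^2 - 14x + 83/4
D (D + E_{-1}) (D + E_{-1})^2 f = -(21/4)x^2 + 9x - 14
E_{-1} (D + E_{-1}) (D + E_{-1})^2 f = -(7/4)x^3 + (39/4)x^2 - (113/4)x + 41
(D + E_{-1}) (D + E_{-1}) (D + E_{-1})^2 f = -(7/4)x^3 + (9/2)x^2 - (77/4)x + 27


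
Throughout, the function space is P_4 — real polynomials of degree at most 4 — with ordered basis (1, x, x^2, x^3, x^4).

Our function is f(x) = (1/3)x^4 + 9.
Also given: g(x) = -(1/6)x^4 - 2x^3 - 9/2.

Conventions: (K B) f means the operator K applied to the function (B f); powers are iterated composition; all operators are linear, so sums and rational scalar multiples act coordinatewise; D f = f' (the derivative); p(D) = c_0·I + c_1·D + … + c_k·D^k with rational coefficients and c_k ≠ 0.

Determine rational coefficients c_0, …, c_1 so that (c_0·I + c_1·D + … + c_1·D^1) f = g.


p(D) = -(1/2)·I − (3/2)·D, i.e. c_0 = -1/2, c_1 = -3/2

D^0 f = (1/3)x^4 + 9
D^1 f = (4/3)x^3
matching coefficients of g against c_0 f + c_1 Df + … from the top degree down determines the c_i
solution: c_0 = -1/2, c_1 = -3/2


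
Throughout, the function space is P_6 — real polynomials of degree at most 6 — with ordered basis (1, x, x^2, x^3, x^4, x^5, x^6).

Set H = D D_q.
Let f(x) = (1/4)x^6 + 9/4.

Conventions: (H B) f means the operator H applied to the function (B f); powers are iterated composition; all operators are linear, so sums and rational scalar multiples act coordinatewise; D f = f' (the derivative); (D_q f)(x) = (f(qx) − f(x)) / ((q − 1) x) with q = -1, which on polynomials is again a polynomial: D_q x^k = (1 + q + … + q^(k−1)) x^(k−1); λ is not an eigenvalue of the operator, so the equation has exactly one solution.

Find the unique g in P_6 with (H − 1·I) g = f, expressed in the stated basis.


the image equals g(x) = -(1/4)x^6 - 9/4

write g with unknown coordinates in the stated basis and equate coefficients in (H − 1·I) g = f
solving from the highest basis element down gives g = -(1/4)x^6 - 9/4
check: H g = 0
so H g − 1·g = (1/4)x^6 + 9/4 = f ✓


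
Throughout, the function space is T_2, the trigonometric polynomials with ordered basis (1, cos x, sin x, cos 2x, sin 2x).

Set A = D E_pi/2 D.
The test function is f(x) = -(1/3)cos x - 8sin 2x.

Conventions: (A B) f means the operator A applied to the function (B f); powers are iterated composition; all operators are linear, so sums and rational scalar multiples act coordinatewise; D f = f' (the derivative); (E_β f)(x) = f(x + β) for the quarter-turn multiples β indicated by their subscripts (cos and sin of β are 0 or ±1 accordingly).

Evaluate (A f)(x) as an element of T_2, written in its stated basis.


D f = (1/3)sin x - 16cos 2x
E_pi/2 D f = (1/3)cos x + 16cos 2x
D E_pi/2 D f = -(1/3)sin x - 32sin 2x

the result is g(x) = -(1/3)sin x - 32sin 2x


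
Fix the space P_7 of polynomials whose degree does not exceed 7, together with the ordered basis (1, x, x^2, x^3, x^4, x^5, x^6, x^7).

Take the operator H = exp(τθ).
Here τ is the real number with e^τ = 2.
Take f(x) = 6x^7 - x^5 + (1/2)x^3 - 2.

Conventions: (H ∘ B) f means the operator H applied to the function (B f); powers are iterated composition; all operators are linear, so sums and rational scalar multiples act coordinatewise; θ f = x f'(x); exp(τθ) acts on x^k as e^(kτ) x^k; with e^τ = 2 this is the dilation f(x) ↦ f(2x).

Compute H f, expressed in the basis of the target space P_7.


the result is g(x) = 768x^7 - 32x^5 + 4x^3 - 2

exp(τθ) x^k = e^(kτ) x^k; with e^τ = 2 this sends x^k to 2^k x^k
x^3 ↦ 8 x^3
x^5 ↦ 32 x^5
x^7 ↦ 128 x^7
applying this coordinatewise to f: exp(τθ) f = 768x^7 - 32x^5 + 4x^3 - 2


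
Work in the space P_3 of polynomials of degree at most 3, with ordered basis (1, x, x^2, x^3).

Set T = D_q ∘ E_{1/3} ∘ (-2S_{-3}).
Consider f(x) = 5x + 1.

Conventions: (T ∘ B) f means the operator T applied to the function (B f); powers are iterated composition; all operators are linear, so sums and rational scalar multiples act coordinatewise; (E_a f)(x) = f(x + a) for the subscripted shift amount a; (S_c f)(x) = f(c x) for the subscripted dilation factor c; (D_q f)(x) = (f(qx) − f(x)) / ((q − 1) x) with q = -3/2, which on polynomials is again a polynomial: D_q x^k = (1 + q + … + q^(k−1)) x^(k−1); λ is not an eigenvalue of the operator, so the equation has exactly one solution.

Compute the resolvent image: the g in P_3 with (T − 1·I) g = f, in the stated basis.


write g with unknown coordinates in the stated basis and equate coefficients in (T − 1·I) g = f
solving from the highest basis element down gives g = -5x - 31
check: T g = -30
so T g − 1·g = 5x + 1 = f ✓

g(x) = -5x - 31


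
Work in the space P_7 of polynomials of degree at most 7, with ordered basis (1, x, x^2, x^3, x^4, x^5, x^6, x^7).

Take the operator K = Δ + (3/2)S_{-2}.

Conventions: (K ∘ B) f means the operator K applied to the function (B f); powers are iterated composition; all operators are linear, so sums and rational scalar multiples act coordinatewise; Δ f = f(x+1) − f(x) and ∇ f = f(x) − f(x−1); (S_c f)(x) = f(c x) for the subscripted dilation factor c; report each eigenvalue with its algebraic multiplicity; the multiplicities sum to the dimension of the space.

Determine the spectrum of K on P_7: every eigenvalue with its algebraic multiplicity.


λ = -192 (multiplicity 1), λ = -48 (multiplicity 1), λ = -12 (multiplicity 1), λ = -3 (multiplicity 1), λ = 3/2 (multiplicity 1), λ = 6 (multiplicity 1), λ = 24 (multiplicity 1), λ = 96 (multiplicity 1)

image of 1: 3/2
image of x: -3x + 1
image of x^2: 6x^2 + 2x + 1
image of x^3: -12x^3 + 3x^2 + 3x + 1
image of x^4: 24x^4 + 4x^3 + 6x^2 + 4x + 1
image of x^5: -48x^5 + 5x^4 + 10x^3 + 10x^2 + 5x + 1
image of x^6: 96x^6 + 6x^5 + 15x^4 + 20x^3 + 15x^2 + 6x + 1
image of x^7: -192x^7 + 7x^6 + 21x^5 + 35x^4 + 35x^3 + 21x^2 + 7x + 1
the matrix is upper triangular; its diagonal is (3/2, -3, 6, -12, 24, -48, 96, -192)
for a triangular matrix the eigenvalues are the diagonal entries, with algebraic multiplicity their repetition count


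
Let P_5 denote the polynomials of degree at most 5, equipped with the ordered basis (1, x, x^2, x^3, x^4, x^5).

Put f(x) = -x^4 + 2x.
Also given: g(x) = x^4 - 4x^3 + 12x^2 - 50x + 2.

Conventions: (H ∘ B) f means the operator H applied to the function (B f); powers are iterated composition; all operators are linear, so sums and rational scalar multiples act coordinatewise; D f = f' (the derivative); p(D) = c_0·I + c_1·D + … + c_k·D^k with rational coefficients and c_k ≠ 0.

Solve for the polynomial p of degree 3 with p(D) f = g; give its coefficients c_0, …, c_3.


D^0 f = -x^4 + 2x
D^1 f = -4x^3 + 2
D^2 f = -12x^2
D^3 f = -24x
matching coefficients of g against c_0 f + c_1 Df + … from the top degree down determines the c_i
solution: c_0 = -1, c_1 = 1, c_2 = -1, c_3 = 2

c_0 = -1, c_1 = 1, c_2 = -1, c_3 = 2


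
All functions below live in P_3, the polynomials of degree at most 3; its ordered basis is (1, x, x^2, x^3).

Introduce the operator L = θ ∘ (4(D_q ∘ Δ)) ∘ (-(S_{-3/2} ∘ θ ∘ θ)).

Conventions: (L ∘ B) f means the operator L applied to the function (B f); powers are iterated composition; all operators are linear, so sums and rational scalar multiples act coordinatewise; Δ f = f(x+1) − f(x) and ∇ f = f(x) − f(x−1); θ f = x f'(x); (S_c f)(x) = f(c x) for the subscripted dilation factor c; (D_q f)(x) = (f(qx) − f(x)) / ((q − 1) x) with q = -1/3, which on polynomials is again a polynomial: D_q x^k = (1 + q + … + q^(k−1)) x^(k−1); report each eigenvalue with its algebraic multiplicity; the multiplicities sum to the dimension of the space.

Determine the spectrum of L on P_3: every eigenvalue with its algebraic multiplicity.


image of 1: 0
image of x: 0
image of x^2: 0
image of x^3: 243x
the matrix is upper triangular; its diagonal is (0, 0, 0, 0)
for a triangular matrix the eigenvalues are the diagonal entries, with algebraic multiplicity their repetition count

λ = 0 (multiplicity 4)


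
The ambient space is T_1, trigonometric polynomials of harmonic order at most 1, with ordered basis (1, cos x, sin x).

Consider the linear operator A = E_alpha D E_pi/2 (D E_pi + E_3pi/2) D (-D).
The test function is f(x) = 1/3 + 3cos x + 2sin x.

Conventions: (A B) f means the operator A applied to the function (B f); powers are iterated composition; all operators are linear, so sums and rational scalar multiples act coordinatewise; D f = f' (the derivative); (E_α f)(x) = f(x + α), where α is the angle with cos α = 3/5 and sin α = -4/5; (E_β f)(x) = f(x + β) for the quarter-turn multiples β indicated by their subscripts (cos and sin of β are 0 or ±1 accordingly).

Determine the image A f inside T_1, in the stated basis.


g(x) = (36/5)cos x - (2/5)sin x

D f = 2cos x - 3sin x
(-D) f = -2cos x + 3sin x
D (-D) f = 3cos x + 2sin x
E_pi (D (-D)) f = -3cos x - 2sin x
D E_pi (D (-D)) f = -2cos x + 3sin x
E_3pi/2 (D (-D)) f = -2cos x + 3sin x
(D E_pi + E_3pi/2) (D (-D)) f = -4cos x + 6sin x
E_pi/2 (D E_pi + E_3pi/2) (D (-D)) f = 6cos x + 4sin x
D E_pi/2 (D E_pi + E_3pi/2) (D (-D)) f = 4cos x - 6sin x
E_alpha (D E_pi/2) (D E_pi + E_3pi/2) (D (-D)) f = (36/5)cos x - (2/5)sin x


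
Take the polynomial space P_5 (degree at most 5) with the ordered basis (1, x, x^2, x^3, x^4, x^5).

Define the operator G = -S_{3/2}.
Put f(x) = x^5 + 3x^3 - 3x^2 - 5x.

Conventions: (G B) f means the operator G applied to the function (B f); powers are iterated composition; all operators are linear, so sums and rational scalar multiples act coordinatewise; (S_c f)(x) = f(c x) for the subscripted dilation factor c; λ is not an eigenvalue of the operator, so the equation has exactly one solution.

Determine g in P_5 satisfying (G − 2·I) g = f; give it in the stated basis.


the image equals g(x) = -(32/307)x^5 - (24/43)x^3 + (12/17)x^2 + (10/7)x

write g with unknown coordinates in the stated basis and equate coefficients in (G − 2·I) g = f
solving from the highest basis element down gives g = -(32/307)x^5 - (24/43)x^3 + (12/17)x^2 + (10/7)x
check: G g = (243/307)x^5 + (81/43)x^3 - (27/17)x^2 - (15/7)x
so G g − 2·g = x^5 + 3x^3 - 3x^2 - 5x = f ✓


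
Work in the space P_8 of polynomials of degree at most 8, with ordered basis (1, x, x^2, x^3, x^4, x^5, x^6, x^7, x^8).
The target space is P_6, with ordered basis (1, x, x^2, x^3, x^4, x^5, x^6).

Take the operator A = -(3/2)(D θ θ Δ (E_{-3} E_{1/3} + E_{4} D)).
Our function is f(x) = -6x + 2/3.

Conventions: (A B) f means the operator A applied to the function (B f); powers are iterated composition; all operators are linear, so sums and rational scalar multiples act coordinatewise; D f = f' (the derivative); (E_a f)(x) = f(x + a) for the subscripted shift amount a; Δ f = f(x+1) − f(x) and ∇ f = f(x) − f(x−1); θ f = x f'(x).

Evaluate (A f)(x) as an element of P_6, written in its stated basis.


E_{1/3} f = -6x - 4/3
E_{-3} E_{1/3} f = -6x + 50/3
D f = -6
E_{4} D f = -6
(E_{-3} E_{1/3} + E_{4} D) f = -6x + 32/3
Δ (E_{-3} E_{1/3} + E_{4} D) f = -6
θ Δ (E_{-3} E_{1/3} + E_{4} D) f = 0
θ θ Δ (E_{-3} E_{1/3} + E_{4} D) f = 0
D (θ θ Δ) (E_{-3} E_{1/3} + E_{4} D) f = 0
(-(3/2)(D θ θ Δ (E_{-3} E_{1/3} + E_{4} D))) f = 0

the result is g(x) = 0


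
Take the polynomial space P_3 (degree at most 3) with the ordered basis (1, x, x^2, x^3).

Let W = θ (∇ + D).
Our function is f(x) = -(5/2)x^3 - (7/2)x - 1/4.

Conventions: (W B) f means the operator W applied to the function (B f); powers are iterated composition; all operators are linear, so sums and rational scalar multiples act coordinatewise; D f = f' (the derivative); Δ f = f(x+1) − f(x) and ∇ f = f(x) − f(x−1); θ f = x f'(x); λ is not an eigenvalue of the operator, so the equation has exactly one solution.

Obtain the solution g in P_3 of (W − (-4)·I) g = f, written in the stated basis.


write g with unknown coordinates in the stated basis and equate coefficients in (W − (-4)·I) g = f
solving from the highest basis element down gives g = -(5/8)x^3 + (15/8)x^2 - (103/32)x - 1/16
check: W g = -(15/2)x^2 + (75/8)x
so W g − (-4)·g = -(5/2)x^3 - (7/2)x - 1/4 = f ✓

g(x) = -(5/8)x^3 + (15/8)x^2 - (103/32)x - 1/16


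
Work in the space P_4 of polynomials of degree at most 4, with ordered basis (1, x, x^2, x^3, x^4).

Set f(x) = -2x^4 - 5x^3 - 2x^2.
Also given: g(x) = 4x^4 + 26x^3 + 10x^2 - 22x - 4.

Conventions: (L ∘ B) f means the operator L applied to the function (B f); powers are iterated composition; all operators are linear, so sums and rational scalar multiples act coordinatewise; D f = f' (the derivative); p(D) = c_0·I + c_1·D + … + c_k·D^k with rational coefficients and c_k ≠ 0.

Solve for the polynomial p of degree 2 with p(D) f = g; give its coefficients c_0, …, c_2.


c_0 = -2, c_1 = -2, c_2 = 1

D^0 f = -2x^4 - 5x^3 - 2x^2
D^1 f = -8x^3 - 15x^2 - 4x
D^2 f = -24x^2 - 30x - 4
matching coefficients of g against c_0 f + c_1 Df + … from the top degree down determines the c_i
solution: c_0 = -2, c_1 = -2, c_2 = 1


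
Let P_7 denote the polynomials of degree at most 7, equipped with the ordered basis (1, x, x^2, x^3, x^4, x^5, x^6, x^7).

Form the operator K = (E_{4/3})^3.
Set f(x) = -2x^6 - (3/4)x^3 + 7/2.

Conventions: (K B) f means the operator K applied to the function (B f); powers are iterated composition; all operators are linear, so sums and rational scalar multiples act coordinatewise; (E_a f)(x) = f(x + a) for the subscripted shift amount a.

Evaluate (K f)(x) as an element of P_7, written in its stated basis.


the image equals g(x) = -2x^6 - 48x^5 - 480x^4 - (10243/4)x^3 - 7689x^2 - 12324x - 16473/2

E_{4/3} f = -2x^6 - 16x^5 - (160/3)x^4 - (10321/108)x^3 - (2641/27)x^2 - (4420/81)x - 13873/1458
E_{4/3} E_{4/3} f = -2x^6 - 32x^5 - (640/3)x^4 - (82001/108)x^3 - (41122/27)x^2 - (132368/81)x - 1064209/1458
E_{4/3} E_{4/3} E_{4/3} f = -2x^6 - 48x^5 - 480x^4 - (10243/4)x^3 - 7689x^2 - 12324x - 16473/2


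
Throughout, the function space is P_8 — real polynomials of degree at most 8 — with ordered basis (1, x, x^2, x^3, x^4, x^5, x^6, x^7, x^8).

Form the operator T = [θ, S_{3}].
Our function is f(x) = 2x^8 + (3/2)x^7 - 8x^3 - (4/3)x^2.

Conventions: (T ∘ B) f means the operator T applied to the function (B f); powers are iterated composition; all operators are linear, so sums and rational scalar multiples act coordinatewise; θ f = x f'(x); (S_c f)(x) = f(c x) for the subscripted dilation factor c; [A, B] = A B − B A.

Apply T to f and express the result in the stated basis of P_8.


the result is g(x) = 0

S_{3} f = 13122x^8 + (6561/2)x^7 - 216x^3 - 12x^2
θ S_{3} f = 104976x^8 + (45927/2)x^7 - 648x^3 - 24x^2
θ f = 16x^8 + (21/2)x^7 - 24x^3 - (8/3)x^2
S_{3} θ f = 104976x^8 + (45927/2)x^7 - 648x^3 - 24x^2
[θ, S_{3}] f = 0


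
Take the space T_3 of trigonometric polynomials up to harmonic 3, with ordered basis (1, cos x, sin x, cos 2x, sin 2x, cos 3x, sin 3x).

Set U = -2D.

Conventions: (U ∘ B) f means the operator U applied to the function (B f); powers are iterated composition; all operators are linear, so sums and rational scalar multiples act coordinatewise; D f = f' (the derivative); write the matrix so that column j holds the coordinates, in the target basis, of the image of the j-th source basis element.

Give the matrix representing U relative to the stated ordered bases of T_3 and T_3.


the matrix is [[0, 0, 0, 0, 0, 0, 0]; [0, 0, -2, 0, 0, 0, 0]; [0, 2, 0, 0, 0, 0, 0]; [0, 0, 0, 0, -4, 0, 0]; [0, 0, 0, 4, 0, 0, 0]; [0, 0, 0, 0, 0, 0, -6]; [0, 0, 0, 0, 0, 6, 0]] (rows listed top to bottom)

image of 1: 0
image of cos x: 2sin x
image of sin x: -2cos x
image of cos 2x: 4sin 2x
image of sin 2x: -4cos 2x
image of cos 3x: 6sin 3x
image of sin 3x: -6cos 3x
each image's coordinates form column j of the matrix


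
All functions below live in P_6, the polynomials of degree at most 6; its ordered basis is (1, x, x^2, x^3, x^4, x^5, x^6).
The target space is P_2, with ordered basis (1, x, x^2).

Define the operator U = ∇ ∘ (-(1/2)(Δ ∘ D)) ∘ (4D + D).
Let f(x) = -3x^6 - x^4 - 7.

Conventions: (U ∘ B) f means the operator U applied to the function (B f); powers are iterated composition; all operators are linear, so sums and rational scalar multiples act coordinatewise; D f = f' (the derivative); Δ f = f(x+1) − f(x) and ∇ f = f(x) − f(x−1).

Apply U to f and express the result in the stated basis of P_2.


g(x) = 2700x^2 + 510

D f = -18x^5 - 4x^3
(4D) f = -72x^5 - 16x^3
D f = -18x^5 - 4x^3
(4D + D) f = -90x^5 - 20x^3
D (4D + D) f = -450x^4 - 60x^2
Δ D (4D + D) f = -1800x^3 - 2700x^2 - 1920x - 510
(-(1/2)(Δ ∘ D)) (4D + D) f = 900x^3 + 1350x^2 + 960x + 255
∇ (-(1/2)(Δ ∘ D)) (4D + D) f = 2700x^2 + 510


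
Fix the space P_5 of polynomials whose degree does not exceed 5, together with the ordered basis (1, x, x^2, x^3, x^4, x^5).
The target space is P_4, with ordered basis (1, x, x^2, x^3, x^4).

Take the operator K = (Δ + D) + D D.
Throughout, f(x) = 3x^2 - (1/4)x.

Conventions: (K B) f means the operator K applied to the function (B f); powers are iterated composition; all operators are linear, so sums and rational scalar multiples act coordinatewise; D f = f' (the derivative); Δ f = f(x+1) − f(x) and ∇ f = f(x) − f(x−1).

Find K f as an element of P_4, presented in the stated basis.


the image equals g(x) = 12x + 17/2

Δ f = 6x + 11/4
D f = 6x - 1/4
(Δ + D) f = 12x + 5/2
D f = 6x - 1/4
D D f = 6
((Δ + D) + D D) f = 12x + 17/2


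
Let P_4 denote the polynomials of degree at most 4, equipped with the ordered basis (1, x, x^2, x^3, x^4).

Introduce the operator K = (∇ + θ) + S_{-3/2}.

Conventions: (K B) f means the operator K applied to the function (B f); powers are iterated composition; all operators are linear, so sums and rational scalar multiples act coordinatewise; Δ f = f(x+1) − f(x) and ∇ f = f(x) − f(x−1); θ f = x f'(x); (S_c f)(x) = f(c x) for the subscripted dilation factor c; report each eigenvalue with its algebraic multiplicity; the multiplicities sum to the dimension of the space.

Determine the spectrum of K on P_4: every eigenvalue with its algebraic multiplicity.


λ = -1/2 (multiplicity 1), λ = -3/8 (multiplicity 1), λ = 1 (multiplicity 1), λ = 17/4 (multiplicity 1), λ = 145/16 (multiplicity 1)

image of 1: 1
image of x: -(1/2)x + 1
image of x^2: (17/4)x^2 + 2x - 1
image of x^3: -(3/8)x^3 + 3x^2 - 3x + 1
image of x^4: (145/16)x^4 + 4x^3 - 6x^2 + 4x - 1
the matrix is upper triangular; its diagonal is (1, -1/2, 17/4, -3/8, 145/16)
for a triangular matrix the eigenvalues are the diagonal entries, with algebraic multiplicity their repetition count


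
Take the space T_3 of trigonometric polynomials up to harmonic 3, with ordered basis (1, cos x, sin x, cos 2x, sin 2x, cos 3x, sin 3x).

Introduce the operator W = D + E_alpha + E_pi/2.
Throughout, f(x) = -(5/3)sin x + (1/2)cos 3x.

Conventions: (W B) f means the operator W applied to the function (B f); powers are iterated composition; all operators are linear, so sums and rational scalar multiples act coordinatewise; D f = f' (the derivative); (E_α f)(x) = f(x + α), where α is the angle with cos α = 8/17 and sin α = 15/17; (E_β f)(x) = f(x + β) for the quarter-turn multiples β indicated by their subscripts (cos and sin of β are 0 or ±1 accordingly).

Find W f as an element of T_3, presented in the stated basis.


g(x) = -(245/51)cos x - (40/51)sin x - (2444/4913)cos 3x - (9331/9826)sin 3x

D f = -(5/3)cos x - (3/2)sin 3x
E_alpha f = -(25/17)cos x - (40/51)sin x - (2444/4913)cos 3x + (495/9826)sin 3x
E_pi/2 f = -(5/3)cos x + (1/2)sin 3x
(D + E_alpha + E_pi/2) f = -(245/51)cos x - (40/51)sin x - (2444/4913)cos 3x - (9331/9826)sin 3x


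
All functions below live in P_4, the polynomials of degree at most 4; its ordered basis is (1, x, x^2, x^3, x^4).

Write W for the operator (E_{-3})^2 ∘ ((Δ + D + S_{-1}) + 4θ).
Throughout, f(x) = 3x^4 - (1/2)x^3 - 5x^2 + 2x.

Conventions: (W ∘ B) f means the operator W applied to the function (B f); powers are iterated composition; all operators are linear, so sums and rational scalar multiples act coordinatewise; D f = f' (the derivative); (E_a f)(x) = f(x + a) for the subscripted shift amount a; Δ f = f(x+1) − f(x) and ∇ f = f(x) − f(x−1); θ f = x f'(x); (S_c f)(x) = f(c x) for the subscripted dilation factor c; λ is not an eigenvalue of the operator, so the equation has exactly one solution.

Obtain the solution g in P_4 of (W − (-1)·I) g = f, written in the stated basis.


g(x) = (1/6)x^4 + (397/72)x^3 + (697/15)x^2 + (39193/160)x - 106531/144

write g with unknown coordinates in the stated basis and equate coefficients in (W − (-1)·I) g = f
solving from the highest basis element down gives g = (1/6)x^4 + (397/72)x^3 + (697/15)x^2 + (39193/160)x - 106531/144
check: W g = (17/6)x^4 - (433/72)x^3 - (772/15)x^2 - (38873/160)x + 106531/144
so W g − (-1)·g = 3x^4 - (1/2)x^3 - 5x^2 + 2x = f ✓


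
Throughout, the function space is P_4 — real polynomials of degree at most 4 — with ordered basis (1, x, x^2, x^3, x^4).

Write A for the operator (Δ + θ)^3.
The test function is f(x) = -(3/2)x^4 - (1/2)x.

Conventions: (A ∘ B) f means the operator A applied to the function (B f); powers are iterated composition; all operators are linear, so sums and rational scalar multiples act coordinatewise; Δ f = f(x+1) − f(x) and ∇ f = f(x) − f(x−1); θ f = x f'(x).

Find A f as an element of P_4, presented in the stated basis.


g(x) = -96x^4 - 222x^3 - 414x^2 - (865/2)x - 409/2

Δ f = -6x^3 - 9x^2 - 6x - 2
θ f = -6x^4 - (1/2)x
(Δ + θ) f = -6x^4 - 6x^3 - 9x^2 - (13/2)x - 2
Δ (Δ + θ) f = -24x^3 - 54x^2 - 60x - 55/2
θ (Δ + θ) f = -24x^4 - 18x^3 - 18x^2 - (13/2)x
(Δ + θ) (Δ + θ) f = -24x^4 - 42x^3 - 72x^2 - (133/2)x - 55/2
Δ (Δ + θ) (Δ + θ) f = -96x^3 - 270x^2 - 366x - 409/2
θ (Δ + θ) (Δ + θ) f = -96x^4 - 126x^3 - 144x^2 - (133/2)x
(Δ + θ) (Δ + θ) (Δ + θ) f = -96x^4 - 222x^3 - 414x^2 - (865/2)x - 409/2


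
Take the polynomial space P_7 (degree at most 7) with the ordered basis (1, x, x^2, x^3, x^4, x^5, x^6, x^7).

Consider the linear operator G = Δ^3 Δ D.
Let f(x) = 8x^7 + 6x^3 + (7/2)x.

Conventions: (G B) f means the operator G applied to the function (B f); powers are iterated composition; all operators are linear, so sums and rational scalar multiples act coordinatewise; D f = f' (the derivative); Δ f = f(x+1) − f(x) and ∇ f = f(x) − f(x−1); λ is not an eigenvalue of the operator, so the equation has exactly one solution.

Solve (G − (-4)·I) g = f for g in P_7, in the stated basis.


the result is g(x) = 2x^7 + (3/2)x^3 - 1260x^2 - (40313/8)x - 5460

write g with unknown coordinates in the stated basis and equate coefficients in (G − (-4)·I) g = f
solving from the highest basis element down gives g = 2x^7 + (3/2)x^3 - 1260x^2 - (40313/8)x - 5460
check: G g = 5040x^2 + 20160x + 21840
so G g − (-4)·g = 8x^7 + 6x^3 + (7/2)x = f ✓


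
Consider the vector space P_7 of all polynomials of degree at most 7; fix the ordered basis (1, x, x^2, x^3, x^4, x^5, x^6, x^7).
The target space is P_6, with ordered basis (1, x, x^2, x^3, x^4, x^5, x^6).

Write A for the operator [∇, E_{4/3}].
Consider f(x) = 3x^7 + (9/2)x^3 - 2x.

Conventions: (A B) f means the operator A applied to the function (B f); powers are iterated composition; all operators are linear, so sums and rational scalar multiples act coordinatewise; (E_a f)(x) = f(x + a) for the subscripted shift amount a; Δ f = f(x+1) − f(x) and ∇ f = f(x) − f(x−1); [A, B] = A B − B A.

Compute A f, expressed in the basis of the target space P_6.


E_{4/3} f = 3x^7 + 28x^6 + 112x^5 + (2240/9)x^4 + (18163/54)x^3 + (7654/27)x^2 + (34018/243)x + 22216/729
∇ E_{4/3} f = 21x^6 + 105x^5 + 245x^4 + (2975/9)x^3 + (5017/18)x^2 + (7585/54)x + 15053/486
∇ f = 21x^6 - 63x^5 + 105x^4 - 105x^3 + (153/2)x^2 - (69/2)x + 11/2
E_{4/3} ∇ f = 21x^6 + 105x^5 + 245x^4 + (2975/9)x^3 + (5017/18)x^2 + (7585/54)x + 15053/486
[∇, E_{4/3}] f = 0

the image equals g(x) = 0


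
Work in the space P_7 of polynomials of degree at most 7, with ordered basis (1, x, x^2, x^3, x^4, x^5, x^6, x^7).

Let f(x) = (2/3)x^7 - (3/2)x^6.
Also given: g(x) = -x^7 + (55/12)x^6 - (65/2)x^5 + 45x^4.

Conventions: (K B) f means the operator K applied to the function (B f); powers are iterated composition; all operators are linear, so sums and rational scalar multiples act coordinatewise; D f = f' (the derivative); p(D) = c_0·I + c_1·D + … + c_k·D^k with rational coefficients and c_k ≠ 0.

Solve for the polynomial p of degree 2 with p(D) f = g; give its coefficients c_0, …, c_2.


p(D) = -(3/2)·I + (1/2)·D − D^2, i.e. c_0 = -3/2, c_1 = 1/2, c_2 = -1

D^0 f = (2/3)x^7 - (3/2)x^6
D^1 f = (14/3)x^6 - 9x^5
D^2 f = 28x^5 - 45x^4
matching coefficients of g against c_0 f + c_1 Df + … from the top degree down determines the c_i
solution: c_0 = -3/2, c_1 = 1/2, c_2 = -1


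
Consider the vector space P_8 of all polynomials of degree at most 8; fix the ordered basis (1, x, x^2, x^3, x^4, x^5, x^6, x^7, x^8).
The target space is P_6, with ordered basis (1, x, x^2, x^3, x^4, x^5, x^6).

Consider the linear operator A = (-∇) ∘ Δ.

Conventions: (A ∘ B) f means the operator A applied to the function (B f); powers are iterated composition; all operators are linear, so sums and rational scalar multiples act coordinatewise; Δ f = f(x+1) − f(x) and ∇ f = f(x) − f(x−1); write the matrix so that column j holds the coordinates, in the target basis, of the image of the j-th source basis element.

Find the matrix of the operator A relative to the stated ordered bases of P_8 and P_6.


the matrix is [[0, 0, -2, 0, -2, 0, -2, 0, -2]; [0, 0, 0, -6, 0, -10, 0, -14, 0]; [0, 0, 0, 0, -12, 0, -30, 0, -56]; [0, 0, 0, 0, 0, -20, 0, -70, 0]; [0, 0, 0, 0, 0, 0, -30, 0, -140]; [0, 0, 0, 0, 0, 0, 0, -42, 0]; [0, 0, 0, 0, 0, 0, 0, 0, -56]] (rows listed top to bottom)

image of 1: 0
image of x: 0
image of x^2: -2
image of x^3: -6x
image of x^4: -12x^2 - 2
image of x^5: -20x^3 - 10x
image of x^6: -30x^4 - 30x^2 - 2
image of x^7: -42x^5 - 70x^3 - 14x
image of x^8: -56x^6 - 140x^4 - 56x^2 - 2
each image's coordinates form column j of the matrix


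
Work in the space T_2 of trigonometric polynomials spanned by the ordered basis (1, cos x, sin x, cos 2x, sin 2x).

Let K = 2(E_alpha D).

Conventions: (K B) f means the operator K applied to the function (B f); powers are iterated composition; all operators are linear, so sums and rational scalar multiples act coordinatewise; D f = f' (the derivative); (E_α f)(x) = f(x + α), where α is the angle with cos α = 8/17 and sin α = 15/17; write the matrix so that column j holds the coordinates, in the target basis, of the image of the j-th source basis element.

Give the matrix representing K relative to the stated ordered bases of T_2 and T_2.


the matrix is [[0, 0, 0, 0, 0]; [0, -30/17, 16/17, 0, 0]; [0, -16/17, -30/17, 0, 0]; [0, 0, 0, -960/289, -644/289]; [0, 0, 0, 644/289, -960/289]] (rows listed top to bottom)

image of 1: 0
image of cos x: -(30/17)cos x - (16/17)sin x
image of sin x: (16/17)cos x - (30/17)sin x
image of cos 2x: -(960/289)cos 2x + (644/289)sin 2x
image of sin 2x: -(644/289)cos 2x - (960/289)sin 2x
each image's coordinates form column j of the matrix


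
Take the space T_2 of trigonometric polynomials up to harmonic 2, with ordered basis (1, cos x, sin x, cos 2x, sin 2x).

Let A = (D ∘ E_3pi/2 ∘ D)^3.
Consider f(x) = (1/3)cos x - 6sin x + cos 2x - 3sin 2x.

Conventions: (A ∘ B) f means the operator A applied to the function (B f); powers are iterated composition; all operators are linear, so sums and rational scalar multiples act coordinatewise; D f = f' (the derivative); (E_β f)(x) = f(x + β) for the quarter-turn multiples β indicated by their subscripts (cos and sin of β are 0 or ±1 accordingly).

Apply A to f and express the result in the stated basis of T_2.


g(x) = 6cos x + (1/3)sin x + 64cos 2x - 192sin 2x

D f = -6cos x - (1/3)sin x - 6cos 2x - 2sin 2x
E_3pi/2 D f = (1/3)cos x - 6sin x + 6cos 2x + 2sin 2x
D E_3pi/2 D f = -6cos x - (1/3)sin x + 4cos 2x - 12sin 2x
D (D ∘ E_3pi/2 ∘ D) f = -(1/3)cos x + 6sin x - 24cos 2x - 8sin 2x
E_3pi/2 D (D ∘ E_3pi/2 ∘ D) f = -6cos x - (1/3)sin x + 24cos 2x + 8sin 2x
D E_3pi/2 D (D ∘ E_3pi/2 ∘ D) f = -(1/3)cos x + 6sin x + 16cos 2x - 48sin 2x
D (D ∘ E_3pi/2 ∘ D) (D ∘ E_3pi/2 ∘ D) f = 6cos x + (1/3)sin x - 96cos 2x - 32sin 2x
E_3pi/2 D (D ∘ E_3pi/2 ∘ D) (D ∘ E_3pi/2 ∘ D) f = -(1/3)cos x + 6sin x + 96cos 2x + 32sin 2x
D E_3pi/2 D (D ∘ E_3pi/2 ∘ D) (D ∘ E_3pi/2 ∘ D) f = 6cos x + (1/3)sin x + 64cos 2x - 192sin 2x


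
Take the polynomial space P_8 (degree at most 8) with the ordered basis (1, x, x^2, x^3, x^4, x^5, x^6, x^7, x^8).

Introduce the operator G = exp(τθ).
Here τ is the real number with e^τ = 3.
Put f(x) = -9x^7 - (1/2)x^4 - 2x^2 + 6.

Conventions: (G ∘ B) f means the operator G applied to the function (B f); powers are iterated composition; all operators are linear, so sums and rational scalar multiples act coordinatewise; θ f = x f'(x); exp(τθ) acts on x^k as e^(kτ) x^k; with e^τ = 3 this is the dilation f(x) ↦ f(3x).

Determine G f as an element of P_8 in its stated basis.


the result is g(x) = -19683x^7 - (81/2)x^4 - 18x^2 + 6

exp(τθ) x^k = e^(kτ) x^k; with e^τ = 3 this sends x^k to 3^k x^k
x^2 ↦ 9 x^2
x^4 ↦ 81 x^4
x^7 ↦ 2187 x^7
applying this coordinatewise to f: exp(τθ) f = -19683x^7 - (81/2)x^4 - 18x^2 + 6


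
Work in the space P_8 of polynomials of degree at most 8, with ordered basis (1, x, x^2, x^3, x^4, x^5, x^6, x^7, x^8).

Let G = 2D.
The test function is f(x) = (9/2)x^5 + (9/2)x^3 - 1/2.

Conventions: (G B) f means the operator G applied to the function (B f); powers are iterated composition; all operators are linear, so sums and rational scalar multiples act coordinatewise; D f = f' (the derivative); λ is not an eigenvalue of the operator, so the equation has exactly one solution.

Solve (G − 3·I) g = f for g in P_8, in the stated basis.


write g with unknown coordinates in the stated basis and equate coefficients in (G − 3·I) g = f
solving from the highest basis element down gives g = -(3/2)x^5 - 5x^4 - (89/6)x^3 - (89/3)x^2 - (356/9)x - 1415/54
check: G g = -15x^4 - 40x^3 - 89x^2 - (356/3)x - 712/9
so G g − 3·g = (9/2)x^5 + (9/2)x^3 - 1/2 = f ✓

the result is g(x) = -(3/2)x^5 - 5x^4 - (89/6)x^3 - (89/3)x^2 - (356/9)x - 1415/54


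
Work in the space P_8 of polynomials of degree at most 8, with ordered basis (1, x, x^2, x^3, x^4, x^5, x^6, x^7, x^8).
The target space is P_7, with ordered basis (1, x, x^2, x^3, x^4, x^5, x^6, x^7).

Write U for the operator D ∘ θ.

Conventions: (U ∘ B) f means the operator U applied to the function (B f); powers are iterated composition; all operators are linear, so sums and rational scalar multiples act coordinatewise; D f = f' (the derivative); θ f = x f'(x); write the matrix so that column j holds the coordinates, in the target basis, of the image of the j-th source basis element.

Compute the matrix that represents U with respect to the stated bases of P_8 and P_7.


image of 1: 0
image of x: 1
image of x^2: 4x
image of x^3: 9x^2
image of x^4: 16x^3
image of x^5: 25x^4
image of x^6: 36x^5
image of x^7: 49x^6
image of x^8: 64x^7
each image's coordinates form column j of the matrix

the matrix is [[0, 1, 0, 0, 0, 0, 0, 0, 0]; [0, 0, 4, 0, 0, 0, 0, 0, 0]; [0, 0, 0, 9, 0, 0, 0, 0, 0]; [0, 0, 0, 0, 16, 0, 0, 0, 0]; [0, 0, 0, 0, 0, 25, 0, 0, 0]; [0, 0, 0, 0, 0, 0, 36, 0, 0]; [0, 0, 0, 0, 0, 0, 0, 49, 0]; [0, 0, 0, 0, 0, 0, 0, 0, 64]] (rows listed top to bottom)


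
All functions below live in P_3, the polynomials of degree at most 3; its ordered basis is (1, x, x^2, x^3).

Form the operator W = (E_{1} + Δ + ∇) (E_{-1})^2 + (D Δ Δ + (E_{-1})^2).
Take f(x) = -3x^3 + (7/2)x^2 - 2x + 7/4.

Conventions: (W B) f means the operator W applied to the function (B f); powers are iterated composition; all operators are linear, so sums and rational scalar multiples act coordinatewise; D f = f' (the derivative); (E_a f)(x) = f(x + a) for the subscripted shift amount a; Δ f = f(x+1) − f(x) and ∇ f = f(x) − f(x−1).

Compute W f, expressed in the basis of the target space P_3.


E_{-1} f = -3x^3 + (25/2)x^2 - 18x + 41/4
E_{-1} E_{-1} f = -3x^3 + (43/2)x^2 - 52x + 175/4
E_{1} (E_{-1})^2 f = -3x^3 + (25/2)x^2 - 18x + 41/4
Δ (E_{-1})^2 f = -9x^2 + 34x - 67/2
∇ (E_{-1})^2 f = -9x^2 + 52x - 153/2
(E_{1} + Δ + ∇) (E_{-1})^2 f = -3x^3 - (11/2)x^2 + 68x - 399/4
Δ f = -9x^2 - 2x - 3/2
Δ Δ f = -18x - 11
D Δ Δ f = -18
E_{-1} f = -3x^3 + (25/2)x^2 - 18x + 41/4
E_{-1} E_{-1} f = -3x^3 + (43/2)x^2 - 52x + 175/4
(D Δ Δ + (E_{-1})^2) f = -3x^3 + (43/2)x^2 - 52x + 103/4
((E_{1} + Δ + ∇) (E_{-1})^2 + (D Δ Δ + (E_{-1})^2)) f = -6x^3 + 16x^2 + 16x - 74

g(x) = -6x^3 + 16x^2 + 16x - 74


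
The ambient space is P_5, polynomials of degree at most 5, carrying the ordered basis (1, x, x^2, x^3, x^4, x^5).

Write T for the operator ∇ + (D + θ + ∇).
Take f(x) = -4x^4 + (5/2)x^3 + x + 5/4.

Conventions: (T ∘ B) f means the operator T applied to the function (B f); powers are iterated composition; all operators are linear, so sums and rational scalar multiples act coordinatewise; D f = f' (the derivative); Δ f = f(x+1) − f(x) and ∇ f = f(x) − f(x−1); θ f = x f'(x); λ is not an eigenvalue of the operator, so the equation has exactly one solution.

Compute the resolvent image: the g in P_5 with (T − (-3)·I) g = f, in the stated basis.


write g with unknown coordinates in the stated basis and equate coefficients in (T − (-3)·I) g = f
solving from the highest basis element down gives g = -(4/7)x^4 + (131/84)x^3 - (117/28)x^2 + 10x - 3475/252
check: T g = -(16/7)x^4 - (61/28)x^3 + (351/28)x^2 - 29x + 895/21
so T g − (-3)·g = -4x^4 + (5/2)x^3 + x + 5/4 = f ✓

g(x) = -(4/7)x^4 + (131/84)x^3 - (117/28)x^2 + 10x - 3475/252
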